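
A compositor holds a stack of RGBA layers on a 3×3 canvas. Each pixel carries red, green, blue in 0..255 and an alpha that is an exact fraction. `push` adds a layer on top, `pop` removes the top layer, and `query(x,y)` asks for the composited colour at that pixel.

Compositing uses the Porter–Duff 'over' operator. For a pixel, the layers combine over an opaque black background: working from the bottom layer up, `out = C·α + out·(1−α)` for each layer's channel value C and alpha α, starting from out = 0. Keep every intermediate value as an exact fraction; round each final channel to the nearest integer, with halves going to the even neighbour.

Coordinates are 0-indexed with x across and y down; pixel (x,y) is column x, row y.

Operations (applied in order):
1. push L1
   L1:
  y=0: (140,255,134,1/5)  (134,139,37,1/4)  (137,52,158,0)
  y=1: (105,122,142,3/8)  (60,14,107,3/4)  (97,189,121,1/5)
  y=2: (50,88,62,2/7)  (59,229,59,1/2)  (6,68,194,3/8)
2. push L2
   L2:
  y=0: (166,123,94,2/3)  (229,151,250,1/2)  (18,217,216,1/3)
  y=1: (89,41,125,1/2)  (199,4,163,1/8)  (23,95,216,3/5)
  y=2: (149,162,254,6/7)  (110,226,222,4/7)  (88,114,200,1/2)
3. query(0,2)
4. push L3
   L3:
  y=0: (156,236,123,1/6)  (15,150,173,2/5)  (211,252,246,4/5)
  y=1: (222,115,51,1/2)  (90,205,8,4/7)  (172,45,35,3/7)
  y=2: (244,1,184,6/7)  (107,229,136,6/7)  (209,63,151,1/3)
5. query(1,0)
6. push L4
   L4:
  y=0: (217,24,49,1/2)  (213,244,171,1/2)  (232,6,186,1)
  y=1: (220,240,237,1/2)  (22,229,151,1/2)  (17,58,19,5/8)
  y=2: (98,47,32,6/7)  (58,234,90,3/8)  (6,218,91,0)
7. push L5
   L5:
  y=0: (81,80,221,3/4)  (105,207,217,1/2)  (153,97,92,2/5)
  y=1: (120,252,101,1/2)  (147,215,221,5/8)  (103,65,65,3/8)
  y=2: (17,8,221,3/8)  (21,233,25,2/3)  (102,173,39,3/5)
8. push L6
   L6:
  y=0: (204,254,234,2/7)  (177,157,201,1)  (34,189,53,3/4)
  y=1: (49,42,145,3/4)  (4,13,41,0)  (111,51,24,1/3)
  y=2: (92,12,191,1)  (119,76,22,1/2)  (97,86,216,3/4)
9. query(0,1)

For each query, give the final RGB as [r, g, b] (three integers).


query (0,2) [L1,L2] — begin 0,0,0
after L1 α=2/7: [100/7, 176/7, 124/7]
after L2 α=6/7: [6358/49, 6980/49, 10792/49]
= [130, 142, 220]

query (1,0) [L1,L2,L3] — begin 0,0,0
L1 α=1/4: [67/2, 139/4, 37/4]
L2 α=1/2: [525/4, 743/8, 1037/8]
L3 α=2/5: [339/4, 4629/40, 5879/40]
→ [85, 116, 147]

(0,1) stack=L1,L2,L3,L4,L5,L6; from [0,0,0]:
+L1 (α=3/8) → [315/8, 183/4, 213/4]
+L2 (α=1/2) → [1027/16, 347/8, 713/8]
+L3 (α=1/2) → [4579/32, 1267/16, 1121/16]
+L4 (α=1/2) → [11619/64, 5107/32, 4913/32]
+L5 (α=1/2) → [19299/128, 13171/64, 8145/64]
+L6 (α=3/4) → [38115/512, 21235/256, 35985/256]
= [74, 83, 141]


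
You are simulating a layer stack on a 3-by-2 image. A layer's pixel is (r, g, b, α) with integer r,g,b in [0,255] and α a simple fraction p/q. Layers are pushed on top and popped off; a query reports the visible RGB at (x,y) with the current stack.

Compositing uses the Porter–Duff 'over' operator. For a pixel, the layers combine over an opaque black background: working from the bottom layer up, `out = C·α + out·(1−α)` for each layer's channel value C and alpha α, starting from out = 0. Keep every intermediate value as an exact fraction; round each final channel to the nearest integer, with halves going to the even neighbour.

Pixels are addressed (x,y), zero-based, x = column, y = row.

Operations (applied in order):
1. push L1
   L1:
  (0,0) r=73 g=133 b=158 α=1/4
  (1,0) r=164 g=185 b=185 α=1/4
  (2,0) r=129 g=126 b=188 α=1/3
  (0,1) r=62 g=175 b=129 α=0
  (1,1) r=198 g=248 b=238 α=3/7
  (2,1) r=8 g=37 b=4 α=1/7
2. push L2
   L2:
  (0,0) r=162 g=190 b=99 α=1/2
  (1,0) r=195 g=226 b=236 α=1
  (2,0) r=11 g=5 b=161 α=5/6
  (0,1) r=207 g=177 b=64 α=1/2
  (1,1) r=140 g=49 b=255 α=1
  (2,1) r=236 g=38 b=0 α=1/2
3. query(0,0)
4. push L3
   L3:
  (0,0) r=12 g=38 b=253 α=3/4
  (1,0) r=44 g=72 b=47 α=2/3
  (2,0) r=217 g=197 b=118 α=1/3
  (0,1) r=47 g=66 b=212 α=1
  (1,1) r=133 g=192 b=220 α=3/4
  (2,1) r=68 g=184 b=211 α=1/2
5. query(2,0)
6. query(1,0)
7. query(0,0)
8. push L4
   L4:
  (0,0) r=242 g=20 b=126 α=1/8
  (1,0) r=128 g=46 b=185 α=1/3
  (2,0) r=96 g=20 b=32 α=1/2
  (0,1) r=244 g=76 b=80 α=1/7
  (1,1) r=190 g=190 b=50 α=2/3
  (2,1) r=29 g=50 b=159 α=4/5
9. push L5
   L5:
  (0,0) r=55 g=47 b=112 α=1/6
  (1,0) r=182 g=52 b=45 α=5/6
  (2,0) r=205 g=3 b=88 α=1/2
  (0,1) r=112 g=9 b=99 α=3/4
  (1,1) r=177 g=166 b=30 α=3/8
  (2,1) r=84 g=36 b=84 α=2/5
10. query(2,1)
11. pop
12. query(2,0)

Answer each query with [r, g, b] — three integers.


query (0,0) [L1,L2] — begin 0,0,0
L1 α=1/4: [73/4, 133/4, 79/2]
L2 α=1/2: [721/8, 893/8, 277/4]
→ [90, 112, 69]

(2,0) stack=L1,L2,L3; from [0,0,0]:
after L1 α=1/3: [43, 42, 188/3]
after L2 α=5/6: [49/3, 67/6, 2603/18]
after L3 α=1/3: [749/9, 658/9, 3665/27]
rounded: [83, 73, 136]

(1,0) stack=L1,L2,L3; from [0,0,0]:
L1 α=1/4: [41, 185/4, 185/4]
L2 α=1: [195, 226, 236]
L3 α=2/3: [283/3, 370/3, 110]
= [94, 123, 110]

at x=0,y=0 over L1,L2,L3:
after L1 α=1/4: [73/4, 133/4, 79/2]
after L2 α=1/2: [721/8, 893/8, 277/4]
after L3 α=3/4: [1009/32, 1805/32, 3313/16]
rounded: [32, 56, 207]

(2,1) stack=L1,L2,L3,L4,L5; from [0,0,0]:
L1 α=1/7: [8/7, 37/7, 4/7]
L2 α=1/2: [830/7, 303/14, 2/7]
L3 α=1/2: [653/7, 2879/28, 1479/14]
L4 α=4/5: [293/7, 8479/140, 10383/70]
L5 α=2/5: [411/7, 35517/700, 42909/350]
→ [59, 51, 123]

query (2,0) [L1,L2,L3,L4] — begin 0,0,0
after L1 α=1/3: [43, 42, 188/3]
after L2 α=5/6: [49/3, 67/6, 2603/18]
after L3 α=1/3: [749/9, 658/9, 3665/27]
after L4 α=1/2: [1613/18, 419/9, 4529/54]
→ [90, 47, 84]


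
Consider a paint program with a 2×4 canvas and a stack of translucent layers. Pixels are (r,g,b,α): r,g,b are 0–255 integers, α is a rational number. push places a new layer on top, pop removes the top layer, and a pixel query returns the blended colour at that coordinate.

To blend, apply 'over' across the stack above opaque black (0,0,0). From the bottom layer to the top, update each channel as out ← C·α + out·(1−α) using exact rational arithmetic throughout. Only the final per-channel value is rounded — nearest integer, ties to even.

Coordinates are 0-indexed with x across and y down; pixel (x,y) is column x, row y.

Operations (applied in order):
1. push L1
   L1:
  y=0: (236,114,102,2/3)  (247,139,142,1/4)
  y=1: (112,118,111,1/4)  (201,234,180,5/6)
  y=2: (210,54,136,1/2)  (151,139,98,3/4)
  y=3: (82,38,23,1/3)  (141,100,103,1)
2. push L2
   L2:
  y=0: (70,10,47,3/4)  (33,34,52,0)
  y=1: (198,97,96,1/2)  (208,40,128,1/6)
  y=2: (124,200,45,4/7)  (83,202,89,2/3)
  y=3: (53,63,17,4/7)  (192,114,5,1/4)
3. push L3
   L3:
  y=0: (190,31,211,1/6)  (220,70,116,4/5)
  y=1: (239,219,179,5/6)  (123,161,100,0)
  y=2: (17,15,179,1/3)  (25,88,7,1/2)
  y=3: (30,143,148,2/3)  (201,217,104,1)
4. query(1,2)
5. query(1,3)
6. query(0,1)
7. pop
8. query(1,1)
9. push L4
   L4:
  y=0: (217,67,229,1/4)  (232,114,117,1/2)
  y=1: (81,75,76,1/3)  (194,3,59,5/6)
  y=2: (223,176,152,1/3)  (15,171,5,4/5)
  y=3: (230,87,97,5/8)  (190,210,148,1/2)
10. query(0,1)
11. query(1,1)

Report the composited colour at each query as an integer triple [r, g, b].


at x=1,y=2 over L1,L2,L3:
L1 α=3/4: [453/4, 417/4, 147/2]
L2 α=2/3: [1117/12, 2033/12, 503/6]
L3 α=1/2: [1417/24, 3089/24, 545/12]
→ [59, 129, 45]

query (1,3) [L1,L2,L3] — begin 0,0,0
L1 α=1: [141, 100, 103]
L2 α=1/4: [615/4, 207/2, 157/2]
L3 α=1: [201, 217, 104]
rounded: [201, 217, 104]

query (0,1) [L1,L2,L3] — begin 0,0,0
+L1 (α=1/4) → [28, 59/2, 111/4]
+L2 (α=1/2) → [113, 253/4, 495/8]
+L3 (α=5/6) → [218, 4633/24, 7655/48]
→ [218, 193, 159]

query (1,1) [L1,L2] — begin 0,0,0
after L1 α=5/6: [335/2, 195, 150]
after L2 α=1/6: [697/4, 1015/6, 439/3]
= [174, 169, 146]

(0,1) stack=L1,L2,L4; from [0,0,0]:
L1 α=1/4: [28, 59/2, 111/4]
L2 α=1/2: [113, 253/4, 495/8]
L4 α=1/3: [307/3, 403/6, 799/12]
= [102, 67, 67]

at x=1,y=1 over L1,L2,L4:
L1 α=5/6: [335/2, 195, 150]
L2 α=1/6: [697/4, 1015/6, 439/3]
L4 α=5/6: [4577/24, 1105/36, 662/9]
= [191, 31, 74]


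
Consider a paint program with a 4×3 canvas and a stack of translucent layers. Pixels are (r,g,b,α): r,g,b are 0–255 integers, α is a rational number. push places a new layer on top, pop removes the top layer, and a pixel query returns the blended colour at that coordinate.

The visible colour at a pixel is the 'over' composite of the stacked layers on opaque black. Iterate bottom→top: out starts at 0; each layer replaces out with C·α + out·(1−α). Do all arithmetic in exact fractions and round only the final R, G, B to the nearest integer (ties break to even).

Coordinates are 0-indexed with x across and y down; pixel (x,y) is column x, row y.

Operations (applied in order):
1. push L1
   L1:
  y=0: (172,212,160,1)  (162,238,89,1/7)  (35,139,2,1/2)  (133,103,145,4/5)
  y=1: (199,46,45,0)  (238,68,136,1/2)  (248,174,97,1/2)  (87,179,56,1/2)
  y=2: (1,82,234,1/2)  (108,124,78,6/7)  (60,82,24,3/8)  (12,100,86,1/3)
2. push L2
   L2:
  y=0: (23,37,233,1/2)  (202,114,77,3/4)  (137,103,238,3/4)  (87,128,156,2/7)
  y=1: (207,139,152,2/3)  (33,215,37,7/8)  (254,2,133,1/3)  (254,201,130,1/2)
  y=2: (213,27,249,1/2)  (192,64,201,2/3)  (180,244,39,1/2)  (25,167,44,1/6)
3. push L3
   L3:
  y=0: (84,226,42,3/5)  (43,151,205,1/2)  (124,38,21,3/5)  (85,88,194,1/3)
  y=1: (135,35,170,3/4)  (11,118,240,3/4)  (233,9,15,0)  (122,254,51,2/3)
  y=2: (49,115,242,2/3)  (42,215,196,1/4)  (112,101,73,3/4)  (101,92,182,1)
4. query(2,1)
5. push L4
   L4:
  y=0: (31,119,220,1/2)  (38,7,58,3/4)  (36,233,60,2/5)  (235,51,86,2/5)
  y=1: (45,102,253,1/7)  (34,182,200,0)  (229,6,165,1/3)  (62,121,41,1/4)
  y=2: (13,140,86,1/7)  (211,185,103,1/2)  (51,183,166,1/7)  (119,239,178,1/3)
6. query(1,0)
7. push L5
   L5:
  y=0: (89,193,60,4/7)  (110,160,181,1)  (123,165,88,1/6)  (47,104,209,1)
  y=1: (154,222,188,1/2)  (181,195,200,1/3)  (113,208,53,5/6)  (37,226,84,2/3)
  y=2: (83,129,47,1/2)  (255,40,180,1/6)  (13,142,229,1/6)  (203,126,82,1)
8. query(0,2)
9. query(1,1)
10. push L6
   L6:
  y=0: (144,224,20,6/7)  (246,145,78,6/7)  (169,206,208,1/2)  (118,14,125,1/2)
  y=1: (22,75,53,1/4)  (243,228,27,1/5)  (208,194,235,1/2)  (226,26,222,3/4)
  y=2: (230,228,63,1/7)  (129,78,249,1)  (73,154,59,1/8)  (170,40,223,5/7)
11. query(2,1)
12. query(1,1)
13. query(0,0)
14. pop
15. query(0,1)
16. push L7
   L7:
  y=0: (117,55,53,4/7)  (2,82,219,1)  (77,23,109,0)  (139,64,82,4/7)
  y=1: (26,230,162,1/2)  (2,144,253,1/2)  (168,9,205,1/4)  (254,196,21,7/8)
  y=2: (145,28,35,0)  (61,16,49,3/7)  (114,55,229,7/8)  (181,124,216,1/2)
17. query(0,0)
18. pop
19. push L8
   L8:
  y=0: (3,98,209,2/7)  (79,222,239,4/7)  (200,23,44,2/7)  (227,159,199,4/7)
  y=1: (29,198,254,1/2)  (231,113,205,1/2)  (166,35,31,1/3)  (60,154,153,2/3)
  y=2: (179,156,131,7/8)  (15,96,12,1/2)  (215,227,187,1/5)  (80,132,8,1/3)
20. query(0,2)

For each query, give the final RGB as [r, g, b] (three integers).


(2,1) stack=L1,L2,L3; from [0,0,0]:
L1 α=1/2: [124, 87, 97/2]
L2 α=1/3: [502/3, 176/3, 230/3]
L3 α=0: [502/3, 176/3, 230/3]
→ [167, 59, 77]

query (1,0) [L1,L2,L3,L4] — begin 0,0,0
+L1 (α=1/7) → [162/7, 34, 89/7]
+L2 (α=3/4) → [1101/7, 94, 853/14]
+L3 (α=1/2) → [701/7, 245/2, 3723/28]
+L4 (α=3/4) → [1499/28, 287/8, 8595/112]
rounded: [54, 36, 77]

(0,2) stack=L1,L2,L3,L4,L5; from [0,0,0]:
after L1 α=1/2: [1/2, 41, 117]
after L2 α=1/2: [427/4, 34, 183]
after L3 α=2/3: [273/4, 88, 667/3]
after L4 α=1/7: [845/14, 668/7, 1420/7]
after L5 α=1/2: [2007/28, 1571/14, 1749/14]
→ [72, 112, 125]

query (1,1) [L1,L2,L3,L4,L5] — begin 0,0,0
+L1 (α=1/2) → [119, 34, 68]
+L2 (α=7/8) → [175/4, 1539/8, 327/8]
+L3 (α=3/4) → [307/16, 4371/32, 6087/32]
+L4 (α=0) → [307/16, 4371/32, 6087/32]
+L5 (α=1/3) → [585/8, 2497/16, 9287/48]
rounded: [73, 156, 193]

query (2,1) [L1,L2,L3,L4,L5,L6] — begin 0,0,0
+L1 (α=1/2) → [124, 87, 97/2]
+L2 (α=1/3) → [502/3, 176/3, 230/3]
+L3 (α=0) → [502/3, 176/3, 230/3]
+L4 (α=1/3) → [1691/9, 370/9, 955/9]
+L5 (α=5/6) → [3388/27, 4865/27, 1670/27]
+L6 (α=1/2) → [4502/27, 10103/54, 8015/54]
rounded: [167, 187, 148]

(1,1) stack=L1,L2,L3,L4,L5,L6; from [0,0,0]:
+L1 (α=1/2) → [119, 34, 68]
+L2 (α=7/8) → [175/4, 1539/8, 327/8]
+L3 (α=3/4) → [307/16, 4371/32, 6087/32]
+L4 (α=0) → [307/16, 4371/32, 6087/32]
+L5 (α=1/3) → [585/8, 2497/16, 9287/48]
+L6 (α=1/5) → [1071/10, 3409/20, 9611/60]
= [107, 170, 160]

at x=0,y=0 over L1,L2,L3,L4,L5,L6:
L1 α=1: [172, 212, 160]
L2 α=1/2: [195/2, 249/2, 393/2]
L3 α=3/5: [447/5, 927/5, 519/5]
L4 α=1/2: [301/5, 761/5, 1619/10]
L5 α=4/7: [2683/35, 6143/35, 7257/70]
L6 α=6/7: [32923/245, 53183/245, 15657/490]
rounded: [134, 217, 32]

query (0,1) [L1,L2,L3,L4,L5] — begin 0,0,0
+L1 (α=0) → [0, 0, 0]
+L2 (α=2/3) → [138, 278/3, 304/3]
+L3 (α=3/4) → [543/4, 593/12, 917/6]
+L4 (α=1/7) → [1719/14, 797/14, 1170/7]
+L5 (α=1/2) → [3875/28, 3905/28, 1243/7]
→ [138, 139, 178]

at x=0,y=0 over L1,L2,L3,L4,L5,L7:
after L1 α=1: [172, 212, 160]
after L2 α=1/2: [195/2, 249/2, 393/2]
after L3 α=3/5: [447/5, 927/5, 519/5]
after L4 α=1/2: [301/5, 761/5, 1619/10]
after L5 α=4/7: [2683/35, 6143/35, 7257/70]
after L7 α=4/7: [24429/245, 26129/245, 36611/490]
→ [100, 107, 75]

(0,2) stack=L1,L2,L3,L4,L5,L8; from [0,0,0]:
after L1 α=1/2: [1/2, 41, 117]
after L2 α=1/2: [427/4, 34, 183]
after L3 α=2/3: [273/4, 88, 667/3]
after L4 α=1/7: [845/14, 668/7, 1420/7]
after L5 α=1/2: [2007/28, 1571/14, 1749/14]
after L8 α=7/8: [37091/224, 16859/112, 14587/112]
→ [166, 151, 130]


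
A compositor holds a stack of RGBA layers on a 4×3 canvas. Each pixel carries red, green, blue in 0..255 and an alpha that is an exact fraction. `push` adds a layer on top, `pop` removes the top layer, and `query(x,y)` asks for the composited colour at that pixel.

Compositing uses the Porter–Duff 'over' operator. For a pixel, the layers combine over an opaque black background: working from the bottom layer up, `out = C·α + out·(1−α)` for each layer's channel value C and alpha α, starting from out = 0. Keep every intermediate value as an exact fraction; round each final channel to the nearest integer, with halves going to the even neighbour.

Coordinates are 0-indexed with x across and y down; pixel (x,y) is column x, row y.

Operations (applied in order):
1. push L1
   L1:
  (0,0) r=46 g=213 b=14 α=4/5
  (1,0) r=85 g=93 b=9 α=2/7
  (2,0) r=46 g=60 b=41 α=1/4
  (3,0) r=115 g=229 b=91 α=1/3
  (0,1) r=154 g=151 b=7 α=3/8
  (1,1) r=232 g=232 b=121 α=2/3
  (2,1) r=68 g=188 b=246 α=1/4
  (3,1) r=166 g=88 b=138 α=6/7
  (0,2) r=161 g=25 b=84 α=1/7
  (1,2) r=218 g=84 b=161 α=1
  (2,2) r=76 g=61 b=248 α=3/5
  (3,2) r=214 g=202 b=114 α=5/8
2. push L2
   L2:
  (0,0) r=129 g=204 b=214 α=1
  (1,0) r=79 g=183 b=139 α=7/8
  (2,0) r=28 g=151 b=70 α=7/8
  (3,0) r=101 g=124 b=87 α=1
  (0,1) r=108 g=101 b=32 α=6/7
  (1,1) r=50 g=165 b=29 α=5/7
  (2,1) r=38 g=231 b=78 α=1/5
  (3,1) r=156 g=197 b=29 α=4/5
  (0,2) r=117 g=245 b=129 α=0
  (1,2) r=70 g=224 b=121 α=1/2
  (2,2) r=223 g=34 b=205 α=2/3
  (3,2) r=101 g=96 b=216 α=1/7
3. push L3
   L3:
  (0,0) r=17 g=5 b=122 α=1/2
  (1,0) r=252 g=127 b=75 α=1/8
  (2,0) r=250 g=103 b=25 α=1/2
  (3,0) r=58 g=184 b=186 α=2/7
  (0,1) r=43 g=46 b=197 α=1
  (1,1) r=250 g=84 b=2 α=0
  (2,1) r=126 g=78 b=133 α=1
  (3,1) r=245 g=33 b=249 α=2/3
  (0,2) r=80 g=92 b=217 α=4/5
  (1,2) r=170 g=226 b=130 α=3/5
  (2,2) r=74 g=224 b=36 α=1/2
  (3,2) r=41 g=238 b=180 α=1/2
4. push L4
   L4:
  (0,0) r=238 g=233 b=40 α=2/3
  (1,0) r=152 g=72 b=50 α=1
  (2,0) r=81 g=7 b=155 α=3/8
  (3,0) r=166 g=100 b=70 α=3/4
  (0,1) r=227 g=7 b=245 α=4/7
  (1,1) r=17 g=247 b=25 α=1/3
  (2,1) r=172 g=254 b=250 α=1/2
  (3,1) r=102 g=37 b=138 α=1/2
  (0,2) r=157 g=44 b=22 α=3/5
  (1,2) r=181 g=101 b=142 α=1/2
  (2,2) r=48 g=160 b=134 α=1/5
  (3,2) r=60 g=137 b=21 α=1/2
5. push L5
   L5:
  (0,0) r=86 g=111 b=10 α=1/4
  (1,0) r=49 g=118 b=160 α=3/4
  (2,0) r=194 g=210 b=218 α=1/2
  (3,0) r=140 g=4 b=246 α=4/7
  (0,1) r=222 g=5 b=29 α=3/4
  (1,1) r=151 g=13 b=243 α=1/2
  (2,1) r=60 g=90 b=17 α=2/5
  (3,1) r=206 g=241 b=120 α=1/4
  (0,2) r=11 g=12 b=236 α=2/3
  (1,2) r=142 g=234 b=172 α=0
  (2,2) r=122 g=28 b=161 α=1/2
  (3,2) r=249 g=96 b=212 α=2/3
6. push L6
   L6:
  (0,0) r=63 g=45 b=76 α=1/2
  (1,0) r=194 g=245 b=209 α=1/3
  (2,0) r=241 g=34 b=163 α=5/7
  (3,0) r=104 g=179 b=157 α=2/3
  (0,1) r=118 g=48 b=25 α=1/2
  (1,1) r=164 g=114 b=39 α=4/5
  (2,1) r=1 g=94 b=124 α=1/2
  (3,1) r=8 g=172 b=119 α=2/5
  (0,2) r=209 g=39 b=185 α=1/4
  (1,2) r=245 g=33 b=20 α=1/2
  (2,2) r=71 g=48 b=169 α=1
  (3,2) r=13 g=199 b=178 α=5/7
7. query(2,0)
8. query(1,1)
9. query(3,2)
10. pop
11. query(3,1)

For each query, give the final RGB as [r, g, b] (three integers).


(2,0) stack=L1,L2,L3,L4,L5,L6; from [0,0,0]:
after L1 α=1/4: [23/2, 15, 41/4]
after L2 α=7/8: [415/16, 134, 2001/32]
after L3 α=1/2: [4415/32, 237/2, 2801/64]
after L4 α=3/8: [29851/256, 1227/16, 43765/512]
after L5 α=1/2: [79515/512, 4587/32, 155381/1024]
after L6 α=5/7: [387995/1792, 7307/112, 572661/3584]
rounded: [217, 65, 160]

query (1,1) [L1,L2,L3,L4,L5,L6] — begin 0,0,0
+L1 (α=2/3) → [464/3, 464/3, 242/3]
+L2 (α=5/7) → [1678/21, 3403/21, 919/21]
+L3 (α=0) → [1678/21, 3403/21, 919/21]
+L4 (α=1/3) → [3713/63, 11993/63, 2363/63]
+L5 (α=1/2) → [6613/63, 6406/63, 8836/63]
+L6 (α=4/5) → [47941/315, 35134/315, 18664/315]
→ [152, 112, 59]

(3,2) stack=L1,L2,L3,L4,L5,L6; from [0,0,0]:
after L1 α=5/8: [535/4, 505/4, 285/4]
after L2 α=1/7: [1807/14, 1707/14, 1287/14]
after L3 α=1/2: [2381/28, 5039/28, 3807/28]
after L4 α=1/2: [4061/56, 8875/56, 4395/56]
after L5 α=2/3: [31949/168, 19627/168, 28139/168]
after L6 α=5/7: [37409/588, 103207/588, 102899/588]
rounded: [64, 176, 175]

at x=3,y=1 over L1,L2,L3,L4,L5:
+L1 (α=6/7) → [996/7, 528/7, 828/7]
+L2 (α=4/5) → [5364/35, 6044/35, 328/7]
+L3 (α=2/3) → [22514/105, 8354/105, 3814/21]
+L4 (α=1/2) → [16612/105, 12239/210, 3356/21]
+L5 (α=1/4) → [11911/70, 29109/280, 1049/7]
→ [170, 104, 150]


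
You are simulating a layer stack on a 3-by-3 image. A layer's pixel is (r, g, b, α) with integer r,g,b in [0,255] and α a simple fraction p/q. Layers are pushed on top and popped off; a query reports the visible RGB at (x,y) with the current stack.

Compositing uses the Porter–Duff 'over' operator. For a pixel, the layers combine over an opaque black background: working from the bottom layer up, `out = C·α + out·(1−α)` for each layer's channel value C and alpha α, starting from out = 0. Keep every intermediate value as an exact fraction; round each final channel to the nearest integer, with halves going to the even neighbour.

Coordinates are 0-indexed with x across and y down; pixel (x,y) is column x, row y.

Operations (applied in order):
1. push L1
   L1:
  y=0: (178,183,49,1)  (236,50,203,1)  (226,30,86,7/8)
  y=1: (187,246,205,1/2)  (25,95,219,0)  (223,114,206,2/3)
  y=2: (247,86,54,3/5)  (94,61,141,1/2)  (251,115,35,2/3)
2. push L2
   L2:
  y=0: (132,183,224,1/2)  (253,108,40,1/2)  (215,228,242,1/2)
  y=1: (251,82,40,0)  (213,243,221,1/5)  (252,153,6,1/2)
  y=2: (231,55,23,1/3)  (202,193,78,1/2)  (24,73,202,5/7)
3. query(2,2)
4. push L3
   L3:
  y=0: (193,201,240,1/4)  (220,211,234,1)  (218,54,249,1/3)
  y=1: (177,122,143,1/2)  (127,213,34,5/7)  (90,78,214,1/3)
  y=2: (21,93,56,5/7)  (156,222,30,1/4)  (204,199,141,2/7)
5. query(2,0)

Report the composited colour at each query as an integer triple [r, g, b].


(2,2) stack=L1,L2; from [0,0,0]:
+L1 (α=2/3) → [502/3, 230/3, 70/3]
+L2 (α=5/7) → [1364/21, 1555/21, 3170/21]
rounded: [65, 74, 151]

(2,0) stack=L1,L2,L3; from [0,0,0]:
L1 α=7/8: [791/4, 105/4, 301/4]
L2 α=1/2: [1651/8, 1017/8, 1269/8]
L3 α=1/3: [841/4, 411/4, 755/4]
rounded: [210, 103, 189]


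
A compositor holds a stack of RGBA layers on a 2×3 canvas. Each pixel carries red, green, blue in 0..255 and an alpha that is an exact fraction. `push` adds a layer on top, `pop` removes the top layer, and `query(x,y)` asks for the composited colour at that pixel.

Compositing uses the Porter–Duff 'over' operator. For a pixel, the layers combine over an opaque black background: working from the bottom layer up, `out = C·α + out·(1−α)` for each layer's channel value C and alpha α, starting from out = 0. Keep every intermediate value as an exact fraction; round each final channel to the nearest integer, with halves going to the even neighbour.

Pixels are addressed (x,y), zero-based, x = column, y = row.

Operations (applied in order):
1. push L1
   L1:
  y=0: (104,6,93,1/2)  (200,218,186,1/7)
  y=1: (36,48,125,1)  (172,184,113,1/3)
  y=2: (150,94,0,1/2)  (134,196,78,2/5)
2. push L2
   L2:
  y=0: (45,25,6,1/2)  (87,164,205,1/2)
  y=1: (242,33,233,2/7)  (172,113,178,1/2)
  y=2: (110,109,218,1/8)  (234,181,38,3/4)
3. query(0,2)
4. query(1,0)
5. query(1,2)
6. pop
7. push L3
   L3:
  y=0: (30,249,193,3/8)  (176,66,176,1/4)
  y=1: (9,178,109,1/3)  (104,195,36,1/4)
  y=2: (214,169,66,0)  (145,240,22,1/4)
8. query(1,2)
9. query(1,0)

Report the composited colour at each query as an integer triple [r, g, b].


query (0,2) [L1,L2] — begin 0,0,0
after L1 α=1/2: [75, 47, 0]
after L2 α=1/8: [635/8, 219/4, 109/4]
rounded: [79, 55, 27]

(1,0) stack=L1,L2; from [0,0,0]:
+L1 (α=1/7) → [200/7, 218/7, 186/7]
+L2 (α=1/2) → [809/14, 683/7, 1621/14]
→ [58, 98, 116]

at x=1,y=2 over L1,L2:
after L1 α=2/5: [268/5, 392/5, 156/5]
after L2 α=3/4: [1889/10, 3107/20, 363/10]
→ [189, 155, 36]

(1,2) stack=L1,L3; from [0,0,0]:
+L1 (α=2/5) → [268/5, 392/5, 156/5]
+L3 (α=1/4) → [1529/20, 594/5, 289/10]
= [76, 119, 29]

(1,0) stack=L1,L3; from [0,0,0]:
+L1 (α=1/7) → [200/7, 218/7, 186/7]
+L3 (α=1/4) → [458/7, 279/7, 895/14]
→ [65, 40, 64]


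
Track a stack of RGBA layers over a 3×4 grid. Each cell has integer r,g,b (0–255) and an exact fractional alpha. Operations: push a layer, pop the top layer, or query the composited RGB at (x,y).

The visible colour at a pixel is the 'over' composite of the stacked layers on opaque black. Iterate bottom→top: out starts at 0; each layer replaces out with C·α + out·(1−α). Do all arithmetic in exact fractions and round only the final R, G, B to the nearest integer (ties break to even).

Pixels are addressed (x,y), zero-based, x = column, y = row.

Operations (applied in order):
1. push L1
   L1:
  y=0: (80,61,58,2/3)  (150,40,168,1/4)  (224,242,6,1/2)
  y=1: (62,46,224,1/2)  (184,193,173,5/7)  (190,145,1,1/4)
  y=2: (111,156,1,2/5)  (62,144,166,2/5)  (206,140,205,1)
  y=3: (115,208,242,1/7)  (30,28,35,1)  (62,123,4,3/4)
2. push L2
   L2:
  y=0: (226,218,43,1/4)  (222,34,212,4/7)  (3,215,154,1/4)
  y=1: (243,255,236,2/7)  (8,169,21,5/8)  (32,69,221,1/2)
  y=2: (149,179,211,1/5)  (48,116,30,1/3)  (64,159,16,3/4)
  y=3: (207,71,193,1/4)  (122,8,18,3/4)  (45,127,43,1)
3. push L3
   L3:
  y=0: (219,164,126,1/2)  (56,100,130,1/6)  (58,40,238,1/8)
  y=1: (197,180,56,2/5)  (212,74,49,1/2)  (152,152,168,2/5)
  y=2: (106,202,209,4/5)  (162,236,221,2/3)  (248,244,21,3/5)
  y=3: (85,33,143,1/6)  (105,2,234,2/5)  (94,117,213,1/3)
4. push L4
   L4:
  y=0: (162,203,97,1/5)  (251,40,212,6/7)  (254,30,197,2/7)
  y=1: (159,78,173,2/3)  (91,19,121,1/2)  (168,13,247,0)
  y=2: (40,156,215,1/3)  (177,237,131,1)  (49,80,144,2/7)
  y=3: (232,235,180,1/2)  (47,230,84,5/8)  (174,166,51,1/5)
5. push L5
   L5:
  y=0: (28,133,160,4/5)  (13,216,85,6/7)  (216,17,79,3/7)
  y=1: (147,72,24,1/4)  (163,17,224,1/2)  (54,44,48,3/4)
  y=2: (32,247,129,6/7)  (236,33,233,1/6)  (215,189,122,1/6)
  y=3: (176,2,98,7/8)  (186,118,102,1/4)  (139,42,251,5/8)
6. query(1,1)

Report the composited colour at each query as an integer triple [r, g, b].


query (1,1) [L1,L2,L3,L4,L5] — begin 0,0,0
after L1 α=5/7: [920/7, 965/7, 865/7]
after L2 α=5/8: [380/7, 4405/28, 1665/28]
after L3 α=1/2: [932/7, 6477/56, 3037/56]
after L4 α=1/2: [1569/14, 7541/112, 9813/112]
after L5 α=1/2: [3851/28, 9445/224, 34901/224]
rounded: [138, 42, 156]


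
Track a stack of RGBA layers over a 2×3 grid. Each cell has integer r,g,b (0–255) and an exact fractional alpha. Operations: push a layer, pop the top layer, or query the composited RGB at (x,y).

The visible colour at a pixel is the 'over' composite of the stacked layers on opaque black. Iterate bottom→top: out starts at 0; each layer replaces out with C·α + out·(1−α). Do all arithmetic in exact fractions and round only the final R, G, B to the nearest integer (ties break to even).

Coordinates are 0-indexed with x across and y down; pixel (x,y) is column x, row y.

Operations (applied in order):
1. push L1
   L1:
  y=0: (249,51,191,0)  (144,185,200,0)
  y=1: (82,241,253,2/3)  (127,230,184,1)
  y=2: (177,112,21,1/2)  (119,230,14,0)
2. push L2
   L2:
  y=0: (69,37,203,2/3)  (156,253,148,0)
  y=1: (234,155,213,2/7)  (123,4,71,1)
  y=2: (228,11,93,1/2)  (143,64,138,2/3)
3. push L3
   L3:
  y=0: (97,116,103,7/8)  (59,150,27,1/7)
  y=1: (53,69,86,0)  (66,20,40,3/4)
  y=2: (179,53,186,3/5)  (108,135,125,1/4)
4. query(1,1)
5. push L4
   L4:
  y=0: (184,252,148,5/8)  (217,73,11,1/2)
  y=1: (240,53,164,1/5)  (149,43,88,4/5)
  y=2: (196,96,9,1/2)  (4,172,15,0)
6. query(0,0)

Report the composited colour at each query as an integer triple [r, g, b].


at x=1,y=1 over L1,L2,L3:
L1 α=1: [127, 230, 184]
L2 α=1: [123, 4, 71]
L3 α=3/4: [321/4, 16, 191/4]
= [80, 16, 48]

query (0,0) [L1,L2,L3,L4] — begin 0,0,0
after L1 α=0: [0, 0, 0]
after L2 α=2/3: [46, 74/3, 406/3]
after L3 α=7/8: [725/8, 1255/12, 2569/24]
after L4 α=5/8: [9535/64, 6295/32, 8489/64]
→ [149, 197, 133]


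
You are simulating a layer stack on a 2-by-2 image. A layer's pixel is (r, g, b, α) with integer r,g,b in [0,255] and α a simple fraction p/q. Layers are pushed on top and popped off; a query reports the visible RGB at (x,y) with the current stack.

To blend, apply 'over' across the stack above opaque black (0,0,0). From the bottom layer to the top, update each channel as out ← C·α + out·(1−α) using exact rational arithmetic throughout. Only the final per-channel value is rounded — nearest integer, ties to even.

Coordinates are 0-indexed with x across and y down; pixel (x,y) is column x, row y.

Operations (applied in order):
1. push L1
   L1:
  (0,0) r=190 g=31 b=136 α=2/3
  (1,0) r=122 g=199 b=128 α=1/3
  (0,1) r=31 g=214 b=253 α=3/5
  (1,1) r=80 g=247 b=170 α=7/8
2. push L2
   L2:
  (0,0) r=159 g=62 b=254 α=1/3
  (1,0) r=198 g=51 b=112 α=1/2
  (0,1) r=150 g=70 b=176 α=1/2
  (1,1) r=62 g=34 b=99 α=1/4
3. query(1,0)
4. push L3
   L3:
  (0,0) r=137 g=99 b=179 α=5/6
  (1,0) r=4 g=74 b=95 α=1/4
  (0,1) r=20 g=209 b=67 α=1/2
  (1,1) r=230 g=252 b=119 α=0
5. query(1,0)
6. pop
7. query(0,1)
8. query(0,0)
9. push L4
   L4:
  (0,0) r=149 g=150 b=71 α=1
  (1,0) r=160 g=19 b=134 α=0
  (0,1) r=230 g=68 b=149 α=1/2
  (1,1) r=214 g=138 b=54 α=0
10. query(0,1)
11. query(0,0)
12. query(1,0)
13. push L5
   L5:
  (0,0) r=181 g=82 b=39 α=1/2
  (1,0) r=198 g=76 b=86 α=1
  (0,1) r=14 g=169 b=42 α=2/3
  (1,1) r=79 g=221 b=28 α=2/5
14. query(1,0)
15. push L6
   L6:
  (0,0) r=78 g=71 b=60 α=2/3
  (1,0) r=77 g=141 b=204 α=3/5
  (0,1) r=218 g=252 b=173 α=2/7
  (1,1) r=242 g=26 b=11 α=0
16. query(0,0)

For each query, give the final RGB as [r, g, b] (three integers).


(1,0) stack=L1,L2; from [0,0,0]:
L1 α=1/3: [122/3, 199/3, 128/3]
L2 α=1/2: [358/3, 176/3, 232/3]
→ [119, 59, 77]

(1,0) stack=L1,L2,L3; from [0,0,0]:
+L1 (α=1/3) → [122/3, 199/3, 128/3]
+L2 (α=1/2) → [358/3, 176/3, 232/3]
+L3 (α=1/4) → [181/2, 125/2, 327/4]
rounded: [90, 62, 82]

(0,1) stack=L1,L2; from [0,0,0]:
+L1 (α=3/5) → [93/5, 642/5, 759/5]
+L2 (α=1/2) → [843/10, 496/5, 1639/10]
rounded: [84, 99, 164]

at x=0,y=0 over L1,L2:
after L1 α=2/3: [380/3, 62/3, 272/3]
after L2 α=1/3: [1237/9, 310/9, 1306/9]
= [137, 34, 145]

query (0,1) [L1,L2,L4] — begin 0,0,0
+L1 (α=3/5) → [93/5, 642/5, 759/5]
+L2 (α=1/2) → [843/10, 496/5, 1639/10]
+L4 (α=1/2) → [3143/20, 418/5, 3129/20]
rounded: [157, 84, 156]

at x=0,y=0 over L1,L2,L4:
L1 α=2/3: [380/3, 62/3, 272/3]
L2 α=1/3: [1237/9, 310/9, 1306/9]
L4 α=1: [149, 150, 71]
→ [149, 150, 71]

query (1,0) [L1,L2,L4] — begin 0,0,0
after L1 α=1/3: [122/3, 199/3, 128/3]
after L2 α=1/2: [358/3, 176/3, 232/3]
after L4 α=0: [358/3, 176/3, 232/3]
= [119, 59, 77]

at x=1,y=0 over L1,L2,L4,L5:
after L1 α=1/3: [122/3, 199/3, 128/3]
after L2 α=1/2: [358/3, 176/3, 232/3]
after L4 α=0: [358/3, 176/3, 232/3]
after L5 α=1: [198, 76, 86]
rounded: [198, 76, 86]

at x=0,y=0 over L1,L2,L4,L5,L6:
L1 α=2/3: [380/3, 62/3, 272/3]
L2 α=1/3: [1237/9, 310/9, 1306/9]
L4 α=1: [149, 150, 71]
L5 α=1/2: [165, 116, 55]
L6 α=2/3: [107, 86, 175/3]
rounded: [107, 86, 58]


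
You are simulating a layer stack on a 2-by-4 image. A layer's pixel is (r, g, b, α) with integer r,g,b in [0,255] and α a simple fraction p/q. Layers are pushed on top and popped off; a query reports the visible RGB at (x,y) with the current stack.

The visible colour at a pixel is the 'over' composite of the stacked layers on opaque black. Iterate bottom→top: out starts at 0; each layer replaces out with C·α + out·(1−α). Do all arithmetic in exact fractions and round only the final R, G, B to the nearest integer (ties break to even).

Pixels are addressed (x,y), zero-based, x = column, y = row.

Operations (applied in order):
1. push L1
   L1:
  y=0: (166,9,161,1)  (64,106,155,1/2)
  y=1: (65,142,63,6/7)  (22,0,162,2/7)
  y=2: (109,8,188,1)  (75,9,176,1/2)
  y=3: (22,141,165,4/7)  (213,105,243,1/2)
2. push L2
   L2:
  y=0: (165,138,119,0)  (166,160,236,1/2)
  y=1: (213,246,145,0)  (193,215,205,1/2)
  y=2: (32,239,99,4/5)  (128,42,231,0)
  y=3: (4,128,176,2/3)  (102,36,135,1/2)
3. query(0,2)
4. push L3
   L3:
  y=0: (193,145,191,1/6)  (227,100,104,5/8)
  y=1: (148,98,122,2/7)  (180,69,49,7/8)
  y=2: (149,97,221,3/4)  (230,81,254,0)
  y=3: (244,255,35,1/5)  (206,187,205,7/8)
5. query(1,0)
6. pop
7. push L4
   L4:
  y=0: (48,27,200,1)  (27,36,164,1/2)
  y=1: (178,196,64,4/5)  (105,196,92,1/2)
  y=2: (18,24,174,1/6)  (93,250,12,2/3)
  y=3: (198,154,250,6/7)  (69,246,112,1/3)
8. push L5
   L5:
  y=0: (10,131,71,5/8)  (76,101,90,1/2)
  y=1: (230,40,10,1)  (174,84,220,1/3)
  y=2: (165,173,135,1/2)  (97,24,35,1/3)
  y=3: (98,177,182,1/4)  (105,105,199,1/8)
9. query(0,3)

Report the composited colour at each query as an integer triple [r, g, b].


(0,2) stack=L1,L2; from [0,0,0]:
+L1 (α=1) → [109, 8, 188]
+L2 (α=4/5) → [237/5, 964/5, 584/5]
rounded: [47, 193, 117]

at x=1,y=0 over L1,L2,L3:
after L1 α=1/2: [32, 53, 155/2]
after L2 α=1/2: [99, 213/2, 627/4]
after L3 α=5/8: [179, 1639/16, 3961/32]
= [179, 102, 124]

(0,3) stack=L1,L2,L4,L5; from [0,0,0]:
after L1 α=4/7: [88/7, 564/7, 660/7]
after L2 α=2/3: [48/7, 2356/21, 3124/21]
after L4 α=6/7: [8364/49, 21760/147, 34624/147]
after L5 α=1/4: [14947/98, 30433/196, 21771/98]
→ [153, 155, 222]


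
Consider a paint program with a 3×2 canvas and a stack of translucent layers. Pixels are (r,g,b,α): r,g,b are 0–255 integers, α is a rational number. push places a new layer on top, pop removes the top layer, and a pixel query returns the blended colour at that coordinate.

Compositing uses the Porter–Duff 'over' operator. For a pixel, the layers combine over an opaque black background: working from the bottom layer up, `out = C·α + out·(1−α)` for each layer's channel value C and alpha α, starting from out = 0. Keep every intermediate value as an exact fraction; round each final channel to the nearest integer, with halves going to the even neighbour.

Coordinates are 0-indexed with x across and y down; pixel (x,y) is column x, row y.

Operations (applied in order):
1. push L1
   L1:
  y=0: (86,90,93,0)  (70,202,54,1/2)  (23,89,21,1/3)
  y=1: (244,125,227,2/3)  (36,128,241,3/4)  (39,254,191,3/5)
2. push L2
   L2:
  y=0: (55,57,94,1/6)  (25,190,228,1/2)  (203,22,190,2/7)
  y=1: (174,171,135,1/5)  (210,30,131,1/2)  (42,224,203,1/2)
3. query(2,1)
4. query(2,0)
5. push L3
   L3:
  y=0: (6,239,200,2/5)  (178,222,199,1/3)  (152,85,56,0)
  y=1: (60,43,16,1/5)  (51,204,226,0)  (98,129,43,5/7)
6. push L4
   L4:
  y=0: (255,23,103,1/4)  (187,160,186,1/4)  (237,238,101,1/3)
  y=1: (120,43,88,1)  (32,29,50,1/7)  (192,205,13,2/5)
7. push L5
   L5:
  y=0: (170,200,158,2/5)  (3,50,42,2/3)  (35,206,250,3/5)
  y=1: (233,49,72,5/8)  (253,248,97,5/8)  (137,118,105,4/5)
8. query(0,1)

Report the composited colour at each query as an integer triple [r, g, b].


at x=2,y=1 over L1,L2:
after L1 α=3/5: [117/5, 762/5, 573/5]
after L2 α=1/2: [327/10, 941/5, 794/5]
→ [33, 188, 159]

(2,0) stack=L1,L2; from [0,0,0]:
after L1 α=1/3: [23/3, 89/3, 7]
after L2 α=2/7: [1333/21, 577/21, 415/7]
→ [63, 27, 59]

at x=0,y=1 over L1,L2,L3,L4,L5:
+L1 (α=2/3) → [488/3, 250/3, 454/3]
+L2 (α=1/5) → [2474/15, 1513/15, 2221/15]
+L3 (α=1/5) → [10796/75, 6697/75, 9124/75]
+L4 (α=1) → [120, 43, 88]
+L5 (α=5/8) → [1525/8, 187/4, 78]
rounded: [191, 47, 78]


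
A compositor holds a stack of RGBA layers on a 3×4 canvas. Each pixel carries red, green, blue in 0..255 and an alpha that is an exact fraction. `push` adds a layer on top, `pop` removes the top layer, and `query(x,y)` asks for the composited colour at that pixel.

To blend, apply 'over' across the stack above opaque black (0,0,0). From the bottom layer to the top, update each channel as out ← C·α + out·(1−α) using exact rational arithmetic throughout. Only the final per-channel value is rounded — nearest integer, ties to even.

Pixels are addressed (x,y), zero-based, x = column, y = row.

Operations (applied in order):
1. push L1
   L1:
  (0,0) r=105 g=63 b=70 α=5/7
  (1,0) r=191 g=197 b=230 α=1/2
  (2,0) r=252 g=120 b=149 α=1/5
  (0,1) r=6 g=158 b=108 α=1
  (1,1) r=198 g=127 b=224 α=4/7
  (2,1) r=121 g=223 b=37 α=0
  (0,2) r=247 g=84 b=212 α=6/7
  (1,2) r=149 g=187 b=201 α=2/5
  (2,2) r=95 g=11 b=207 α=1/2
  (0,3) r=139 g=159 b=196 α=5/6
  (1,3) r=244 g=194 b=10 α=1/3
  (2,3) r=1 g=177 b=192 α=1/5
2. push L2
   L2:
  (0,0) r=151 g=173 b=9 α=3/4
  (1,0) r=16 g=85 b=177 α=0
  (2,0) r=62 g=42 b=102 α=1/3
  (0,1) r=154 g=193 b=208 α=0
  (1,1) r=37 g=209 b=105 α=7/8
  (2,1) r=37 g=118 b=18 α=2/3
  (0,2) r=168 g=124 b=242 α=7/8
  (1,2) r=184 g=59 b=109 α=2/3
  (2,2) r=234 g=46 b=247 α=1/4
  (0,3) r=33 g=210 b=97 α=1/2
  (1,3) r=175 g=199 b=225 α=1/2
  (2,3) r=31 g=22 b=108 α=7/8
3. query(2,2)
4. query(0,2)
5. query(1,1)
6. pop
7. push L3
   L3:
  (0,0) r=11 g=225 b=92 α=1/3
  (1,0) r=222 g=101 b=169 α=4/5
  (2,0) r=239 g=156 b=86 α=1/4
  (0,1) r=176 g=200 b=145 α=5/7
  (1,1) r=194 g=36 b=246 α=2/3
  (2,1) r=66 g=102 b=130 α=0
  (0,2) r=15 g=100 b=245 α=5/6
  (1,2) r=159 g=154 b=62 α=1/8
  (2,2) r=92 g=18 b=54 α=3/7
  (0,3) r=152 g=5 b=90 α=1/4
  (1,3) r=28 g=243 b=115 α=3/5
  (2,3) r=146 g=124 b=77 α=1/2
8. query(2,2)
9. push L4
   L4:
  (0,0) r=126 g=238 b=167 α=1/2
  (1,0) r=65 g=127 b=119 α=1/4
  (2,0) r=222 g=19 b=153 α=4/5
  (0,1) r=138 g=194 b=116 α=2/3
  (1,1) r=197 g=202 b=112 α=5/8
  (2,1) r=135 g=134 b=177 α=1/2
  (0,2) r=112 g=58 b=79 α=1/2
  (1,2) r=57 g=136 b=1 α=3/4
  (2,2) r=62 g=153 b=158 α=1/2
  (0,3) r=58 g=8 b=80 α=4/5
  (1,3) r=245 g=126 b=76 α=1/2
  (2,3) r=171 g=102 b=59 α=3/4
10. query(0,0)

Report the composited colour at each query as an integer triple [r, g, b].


query (2,2) [L1,L2] — begin 0,0,0
L1 α=1/2: [95/2, 11/2, 207/2]
L2 α=1/4: [753/8, 125/8, 1115/8]
→ [94, 16, 139]

query (0,2) [L1,L2] — begin 0,0,0
+L1 (α=6/7) → [1482/7, 72, 1272/7]
+L2 (α=7/8) → [4857/28, 235/2, 6565/28]
= [173, 118, 234]

(1,1) stack=L1,L2; from [0,0,0]:
+L1 (α=4/7) → [792/7, 508/7, 128]
+L2 (α=7/8) → [2605/56, 10749/56, 863/8]
= [47, 192, 108]

(2,2) stack=L1,L3; from [0,0,0]:
+L1 (α=1/2) → [95/2, 11/2, 207/2]
+L3 (α=3/7) → [466/7, 76/7, 576/7]
= [67, 11, 82]

query (0,0) [L1,L3,L4] — begin 0,0,0
after L1 α=5/7: [75, 45, 50]
after L3 α=1/3: [161/3, 105, 64]
after L4 α=1/2: [539/6, 343/2, 231/2]
= [90, 172, 116]


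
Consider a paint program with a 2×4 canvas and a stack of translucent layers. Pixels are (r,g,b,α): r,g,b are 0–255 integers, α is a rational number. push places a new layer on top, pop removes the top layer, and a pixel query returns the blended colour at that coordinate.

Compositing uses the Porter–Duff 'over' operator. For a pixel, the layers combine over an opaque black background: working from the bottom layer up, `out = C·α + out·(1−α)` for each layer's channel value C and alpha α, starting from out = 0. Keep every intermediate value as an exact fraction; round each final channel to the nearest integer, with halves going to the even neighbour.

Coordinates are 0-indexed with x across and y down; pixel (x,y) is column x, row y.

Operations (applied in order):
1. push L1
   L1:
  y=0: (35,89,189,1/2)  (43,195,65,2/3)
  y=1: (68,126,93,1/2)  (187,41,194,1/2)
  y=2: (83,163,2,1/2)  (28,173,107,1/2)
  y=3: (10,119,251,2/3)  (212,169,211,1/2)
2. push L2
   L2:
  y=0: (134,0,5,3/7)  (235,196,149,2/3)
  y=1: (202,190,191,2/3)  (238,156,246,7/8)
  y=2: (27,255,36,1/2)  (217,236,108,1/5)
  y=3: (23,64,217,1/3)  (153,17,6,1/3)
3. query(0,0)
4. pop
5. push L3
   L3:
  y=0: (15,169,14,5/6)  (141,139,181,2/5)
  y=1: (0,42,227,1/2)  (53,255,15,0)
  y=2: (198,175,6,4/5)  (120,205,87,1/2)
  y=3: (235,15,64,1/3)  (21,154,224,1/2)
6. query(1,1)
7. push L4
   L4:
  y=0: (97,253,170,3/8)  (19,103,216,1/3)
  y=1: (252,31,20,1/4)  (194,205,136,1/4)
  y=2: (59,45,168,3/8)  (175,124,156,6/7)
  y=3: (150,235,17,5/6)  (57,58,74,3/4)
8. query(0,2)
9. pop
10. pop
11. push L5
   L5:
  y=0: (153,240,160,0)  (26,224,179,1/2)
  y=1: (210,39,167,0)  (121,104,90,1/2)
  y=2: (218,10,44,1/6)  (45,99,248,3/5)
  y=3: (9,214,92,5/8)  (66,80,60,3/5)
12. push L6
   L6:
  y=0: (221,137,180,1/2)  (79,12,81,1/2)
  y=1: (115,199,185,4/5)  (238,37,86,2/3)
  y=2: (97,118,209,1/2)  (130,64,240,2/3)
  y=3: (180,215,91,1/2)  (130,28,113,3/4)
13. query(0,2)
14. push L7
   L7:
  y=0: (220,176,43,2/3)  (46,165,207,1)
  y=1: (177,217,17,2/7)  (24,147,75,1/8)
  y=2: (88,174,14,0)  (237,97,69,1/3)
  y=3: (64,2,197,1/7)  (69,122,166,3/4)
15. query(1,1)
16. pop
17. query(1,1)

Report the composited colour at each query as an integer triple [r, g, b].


query (0,0) [L1,L2] — begin 0,0,0
L1 α=1/2: [35/2, 89/2, 189/2]
L2 α=3/7: [472/7, 178/7, 393/7]
= [67, 25, 56]

query (1,1) [L1,L3] — begin 0,0,0
after L1 α=1/2: [187/2, 41/2, 97]
after L3 α=0: [187/2, 41/2, 97]
rounded: [94, 20, 97]

(0,2) stack=L1,L3,L4; from [0,0,0]:
L1 α=1/2: [83/2, 163/2, 1]
L3 α=4/5: [1667/10, 1563/10, 5]
L4 α=3/8: [2021/16, 1833/16, 529/8]
rounded: [126, 115, 66]

at x=0,y=2 over L1,L5,L6:
L1 α=1/2: [83/2, 163/2, 1]
L5 α=1/6: [851/12, 835/12, 49/6]
L6 α=1/2: [2015/24, 2251/24, 1303/12]
= [84, 94, 109]

at x=1,y=1 over L1,L5,L6,L7:
after L1 α=1/2: [187/2, 41/2, 97]
after L5 α=1/2: [429/4, 249/4, 187/2]
after L6 α=2/3: [2333/12, 545/12, 177/2]
after L7 α=1/8: [16619/96, 5579/96, 1389/16]
rounded: [173, 58, 87]

at x=1,y=1 over L1,L5,L6:
+L1 (α=1/2) → [187/2, 41/2, 97]
+L5 (α=1/2) → [429/4, 249/4, 187/2]
+L6 (α=2/3) → [2333/12, 545/12, 177/2]
rounded: [194, 45, 88]


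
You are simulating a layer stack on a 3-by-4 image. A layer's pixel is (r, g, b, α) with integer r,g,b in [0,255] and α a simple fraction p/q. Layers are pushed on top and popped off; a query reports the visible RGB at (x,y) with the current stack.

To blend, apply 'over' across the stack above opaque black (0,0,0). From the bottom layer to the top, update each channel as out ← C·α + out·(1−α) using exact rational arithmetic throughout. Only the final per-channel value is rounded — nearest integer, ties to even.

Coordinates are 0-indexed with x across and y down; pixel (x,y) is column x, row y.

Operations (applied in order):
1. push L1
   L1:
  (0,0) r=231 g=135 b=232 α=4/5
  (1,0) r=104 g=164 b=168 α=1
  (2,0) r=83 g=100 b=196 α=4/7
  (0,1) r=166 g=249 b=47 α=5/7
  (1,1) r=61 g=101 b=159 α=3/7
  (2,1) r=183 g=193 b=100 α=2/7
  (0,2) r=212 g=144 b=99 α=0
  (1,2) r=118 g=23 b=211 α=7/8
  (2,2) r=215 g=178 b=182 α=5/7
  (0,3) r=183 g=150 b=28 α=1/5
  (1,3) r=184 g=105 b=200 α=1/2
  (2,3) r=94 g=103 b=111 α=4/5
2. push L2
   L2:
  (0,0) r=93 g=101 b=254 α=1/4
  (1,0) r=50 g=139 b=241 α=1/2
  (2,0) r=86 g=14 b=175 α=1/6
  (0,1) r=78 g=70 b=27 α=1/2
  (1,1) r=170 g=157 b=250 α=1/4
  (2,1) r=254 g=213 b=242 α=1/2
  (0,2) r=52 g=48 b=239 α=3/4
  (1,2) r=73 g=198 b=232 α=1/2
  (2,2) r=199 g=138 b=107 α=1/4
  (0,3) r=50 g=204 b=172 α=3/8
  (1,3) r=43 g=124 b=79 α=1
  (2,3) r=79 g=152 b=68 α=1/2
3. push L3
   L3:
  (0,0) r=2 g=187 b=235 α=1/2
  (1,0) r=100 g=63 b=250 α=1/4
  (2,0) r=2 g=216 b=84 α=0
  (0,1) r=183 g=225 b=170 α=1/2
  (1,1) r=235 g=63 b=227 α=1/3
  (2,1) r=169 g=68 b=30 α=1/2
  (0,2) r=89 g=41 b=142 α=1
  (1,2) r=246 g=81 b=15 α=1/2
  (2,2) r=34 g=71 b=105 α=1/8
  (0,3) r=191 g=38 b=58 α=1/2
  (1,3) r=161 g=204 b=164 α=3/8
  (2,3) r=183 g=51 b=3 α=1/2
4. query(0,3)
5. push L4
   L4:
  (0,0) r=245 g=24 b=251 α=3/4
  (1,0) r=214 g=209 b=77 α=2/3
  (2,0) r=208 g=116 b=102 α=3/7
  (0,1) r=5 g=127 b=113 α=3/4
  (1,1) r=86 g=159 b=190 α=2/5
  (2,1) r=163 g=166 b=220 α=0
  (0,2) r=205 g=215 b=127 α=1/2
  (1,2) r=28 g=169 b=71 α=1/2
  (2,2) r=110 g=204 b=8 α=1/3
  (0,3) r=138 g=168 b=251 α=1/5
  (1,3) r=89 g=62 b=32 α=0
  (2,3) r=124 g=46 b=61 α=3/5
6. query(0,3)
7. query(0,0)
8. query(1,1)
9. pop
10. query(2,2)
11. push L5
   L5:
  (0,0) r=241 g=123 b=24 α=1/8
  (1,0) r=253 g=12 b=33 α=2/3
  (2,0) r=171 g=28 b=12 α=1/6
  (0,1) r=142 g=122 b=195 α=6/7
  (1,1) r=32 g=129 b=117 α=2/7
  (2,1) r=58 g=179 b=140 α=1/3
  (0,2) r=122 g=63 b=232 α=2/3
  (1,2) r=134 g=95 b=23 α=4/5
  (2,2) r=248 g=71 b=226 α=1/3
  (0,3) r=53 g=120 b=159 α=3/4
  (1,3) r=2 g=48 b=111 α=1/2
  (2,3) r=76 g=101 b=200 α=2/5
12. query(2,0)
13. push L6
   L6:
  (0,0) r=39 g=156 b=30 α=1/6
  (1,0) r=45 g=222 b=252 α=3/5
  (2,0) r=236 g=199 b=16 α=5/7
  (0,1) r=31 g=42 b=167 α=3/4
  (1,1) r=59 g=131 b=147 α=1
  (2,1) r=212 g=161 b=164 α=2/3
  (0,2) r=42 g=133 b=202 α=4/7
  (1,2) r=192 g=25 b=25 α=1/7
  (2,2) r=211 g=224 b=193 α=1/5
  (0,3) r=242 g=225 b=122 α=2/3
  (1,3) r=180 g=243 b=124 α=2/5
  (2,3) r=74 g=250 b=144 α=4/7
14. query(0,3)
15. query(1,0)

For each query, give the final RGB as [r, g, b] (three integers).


query (0,3) [L1,L2,L3] — begin 0,0,0
after L1 α=1/5: [183/5, 30, 28/5]
after L2 α=3/8: [333/8, 381/4, 68]
after L3 α=1/2: [1861/16, 533/8, 63]
→ [116, 67, 63]

at x=0,y=3 over L1,L2,L3,L4:
L1 α=1/5: [183/5, 30, 28/5]
L2 α=3/8: [333/8, 381/4, 68]
L3 α=1/2: [1861/16, 533/8, 63]
L4 α=1/5: [2413/20, 869/10, 503/5]
rounded: [121, 87, 101]

(0,0) stack=L1,L2,L3,L4; from [0,0,0]:
L1 α=4/5: [924/5, 108, 928/5]
L2 α=1/4: [3237/20, 425/4, 2027/10]
L3 α=1/2: [3277/40, 1173/8, 4377/20]
L4 α=3/4: [32677/160, 1749/32, 19437/80]
= [204, 55, 243]

query (1,1) [L1,L2,L3,L4] — begin 0,0,0
L1 α=3/7: [183/7, 303/7, 477/7]
L2 α=1/4: [1739/28, 502/7, 3181/28]
L3 α=1/3: [5029/42, 1445/21, 6359/42]
L4 α=2/5: [7437/70, 3671/35, 11679/70]
= [106, 105, 167]

(2,2) stack=L1,L2,L3; from [0,0,0]:
L1 α=5/7: [1075/7, 890/7, 130]
L2 α=1/4: [2309/14, 909/7, 497/4]
L3 α=1/8: [2377/16, 245/2, 3899/32]
→ [149, 122, 122]

at x=2,y=0 over L1,L2,L3,L5:
+L1 (α=4/7) → [332/7, 400/7, 112]
+L2 (α=1/6) → [377/7, 1049/21, 245/2]
+L3 (α=0) → [377/7, 1049/21, 245/2]
+L5 (α=1/6) → [1541/21, 5833/126, 1249/12]
= [73, 46, 104]

(0,3) stack=L1,L2,L3,L5,L6; from [0,0,0]:
after L1 α=1/5: [183/5, 30, 28/5]
after L2 α=3/8: [333/8, 381/4, 68]
after L3 α=1/2: [1861/16, 533/8, 63]
after L5 α=3/4: [4405/64, 3413/32, 135]
after L6 α=2/3: [35381/192, 17813/96, 379/3]
= [184, 186, 126]

query (1,0) [L1,L2,L3,L5,L6] — begin 0,0,0
+L1 (α=1) → [104, 164, 168]
+L2 (α=1/2) → [77, 303/2, 409/2]
+L3 (α=1/4) → [331/4, 1035/8, 1727/8]
+L5 (α=2/3) → [785/4, 409/8, 2255/24]
+L6 (α=3/5) → [211/2, 3073/20, 11327/60]
→ [106, 154, 189]
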